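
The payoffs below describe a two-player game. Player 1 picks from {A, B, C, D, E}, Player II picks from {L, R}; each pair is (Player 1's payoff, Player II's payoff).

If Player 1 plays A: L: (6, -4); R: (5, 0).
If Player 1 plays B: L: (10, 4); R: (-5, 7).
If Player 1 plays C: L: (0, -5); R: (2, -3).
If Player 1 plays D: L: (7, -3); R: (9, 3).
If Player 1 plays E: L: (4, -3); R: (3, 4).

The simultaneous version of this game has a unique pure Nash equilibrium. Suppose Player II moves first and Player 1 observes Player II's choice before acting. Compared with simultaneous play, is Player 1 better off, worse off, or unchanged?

Player 1 best-responds to each possible Player II move:
- L → Player 1 plays B (best of 6, 10, 0, 7, 4); Player II gets 4.
- R → Player 1 plays D (best of 5, -5, 2, 9, 3); Player II gets 3.
Maximizing over 4, 3, Player II chooses L. Subgame-perfect outcome: (B, L) with payoffs (10, 4).
Now find the simultaneous Nash equilibrium.
Player 1's best replies: L→B; R→D.
Player II's best replies: A→R; B→R; C→R; D→R; E→R.
The unique mutual best reply is (D, R), giving (9, 3).
Player 1 earns 10 sequentially versus 9 at the Nash outcome: better off.

better off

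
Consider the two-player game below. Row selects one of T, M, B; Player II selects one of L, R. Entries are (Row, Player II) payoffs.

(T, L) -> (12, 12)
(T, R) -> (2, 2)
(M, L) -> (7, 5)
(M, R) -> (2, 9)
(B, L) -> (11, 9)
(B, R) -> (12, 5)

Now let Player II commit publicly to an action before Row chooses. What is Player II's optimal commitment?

L

Solve by backward induction (Player II leads).
- L: BR = T, leader payoff 12.
- R: BR = B, leader payoff 5.
Player II's induced payoffs are 12, 5, so Player II commits to L. Subgame-perfect outcome: (T, L) with payoffs (12, 12).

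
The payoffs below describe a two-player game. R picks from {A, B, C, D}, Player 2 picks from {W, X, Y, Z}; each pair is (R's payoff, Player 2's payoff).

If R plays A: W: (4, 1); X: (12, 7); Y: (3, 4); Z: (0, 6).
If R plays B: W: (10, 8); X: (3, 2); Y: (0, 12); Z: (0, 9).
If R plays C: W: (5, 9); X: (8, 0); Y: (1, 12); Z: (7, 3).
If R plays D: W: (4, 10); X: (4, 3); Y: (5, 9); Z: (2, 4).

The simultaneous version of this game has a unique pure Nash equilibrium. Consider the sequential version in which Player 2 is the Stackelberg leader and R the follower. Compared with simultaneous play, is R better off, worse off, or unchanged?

Work backward from R's decision.
- W → R plays B (best of 4, 10, 5, 4); Player 2 gets 8.
- X → R plays A (best of 12, 3, 8, 4); Player 2 gets 7.
- Y → R plays D (best of 3, 0, 1, 5); Player 2 gets 9.
- Z → R plays C (best of 0, 0, 7, 2); Player 2 gets 3.
Player 2's induced payoffs are 8, 7, 9, 3, so Player 2 commits to Y. Subgame-perfect outcome: (D, Y) with payoffs (5, 9).
Now find the simultaneous Nash equilibrium.
R's best replies: W→B; X→A; Y→D; Z→C.
Player 2's best replies: A→X; B→Y; C→Y; D→W.
The unique mutual best reply is (A, X), giving (12, 7).
R earns 5 sequentially versus 12 at the Nash outcome: worse off.

worse off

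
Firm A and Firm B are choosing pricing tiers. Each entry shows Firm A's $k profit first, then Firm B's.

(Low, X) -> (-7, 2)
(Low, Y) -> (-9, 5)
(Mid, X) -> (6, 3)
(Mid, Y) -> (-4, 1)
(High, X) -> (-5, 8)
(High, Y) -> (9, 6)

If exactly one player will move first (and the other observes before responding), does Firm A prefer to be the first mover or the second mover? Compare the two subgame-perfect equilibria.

If Firm A leads: Firm B's best replies are Low→Y, Mid→X, High→X; Firm A's induced payoffs -9, 6, -5; outcome (Mid, X), payoffs (6, 3).
If Firm B leads: Firm A's best replies are X→Mid, Y→High; Firm B's induced payoffs 3, 6; outcome (High, Y), payoffs (9, 6).
Firm A gets 6 moving first and 9 moving second, so Firm A prefers to move second.

second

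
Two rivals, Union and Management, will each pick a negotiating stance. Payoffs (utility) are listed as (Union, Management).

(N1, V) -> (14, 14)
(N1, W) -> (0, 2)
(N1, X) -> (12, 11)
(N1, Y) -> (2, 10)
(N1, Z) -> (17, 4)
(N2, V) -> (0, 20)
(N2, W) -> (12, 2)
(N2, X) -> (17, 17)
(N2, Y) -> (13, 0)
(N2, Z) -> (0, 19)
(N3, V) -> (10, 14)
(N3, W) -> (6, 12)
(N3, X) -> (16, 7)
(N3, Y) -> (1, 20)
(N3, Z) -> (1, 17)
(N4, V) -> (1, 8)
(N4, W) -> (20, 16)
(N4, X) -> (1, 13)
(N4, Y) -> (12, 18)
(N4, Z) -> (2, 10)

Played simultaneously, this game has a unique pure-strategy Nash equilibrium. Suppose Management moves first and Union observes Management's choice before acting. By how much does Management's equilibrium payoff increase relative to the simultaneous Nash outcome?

3

Work backward from Union's decision.
- V: Union compares 14, 0, 10, 1 and picks N1; Management would get 14.
- W: Union compares 0, 12, 6, 20 and picks N4; Management would get 16.
- X: Union compares 12, 17, 16, 1 and picks N2; Management would get 17.
- Y: Union compares 2, 13, 1, 12 and picks N2; Management would get 0.
- Z: Union compares 17, 0, 1, 2 and picks N1; Management would get 4.
Management's induced payoffs are 14, 16, 17, 0, 4, so Management commits to X. Subgame-perfect outcome: (N2, X) with payoffs (17, 17).
For the simultaneous game, intersect best replies.
Union's best replies: V→N1; W→N4; X→N2; Y→N2; Z→N1.
Management's best replies: N1→V; N2→V; N3→Y; N4→Y.
Only (N1, V) has each player best-responding; Nash payoffs (14, 14).
Management's commitment gain: 17 − 14 = 3.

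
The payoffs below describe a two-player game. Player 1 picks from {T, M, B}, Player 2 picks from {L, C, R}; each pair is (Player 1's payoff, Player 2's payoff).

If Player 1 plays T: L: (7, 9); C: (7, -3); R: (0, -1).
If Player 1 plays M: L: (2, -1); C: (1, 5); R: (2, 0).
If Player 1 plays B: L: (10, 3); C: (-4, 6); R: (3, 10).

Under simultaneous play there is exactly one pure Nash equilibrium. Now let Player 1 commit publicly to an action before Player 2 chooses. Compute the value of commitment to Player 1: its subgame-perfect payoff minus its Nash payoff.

Player 2 best-responds to each possible Player 1 move:
- T: BR = L, leader payoff 7.
- M: BR = C, leader payoff 1.
- B: BR = R, leader payoff 3.
Maximizing over 7, 1, 3, Player 1 chooses T. Subgame-perfect outcome: (T, L) with payoffs (7, 9).
Under simultaneous play:
Player 1's best replies: L→B; C→T; R→B.
Player 2's best replies: T→L; M→C; B→R.
The unique mutual best reply is (B, R), giving (3, 10).
Player 1's commitment gain: 7 − 3 = 4.

4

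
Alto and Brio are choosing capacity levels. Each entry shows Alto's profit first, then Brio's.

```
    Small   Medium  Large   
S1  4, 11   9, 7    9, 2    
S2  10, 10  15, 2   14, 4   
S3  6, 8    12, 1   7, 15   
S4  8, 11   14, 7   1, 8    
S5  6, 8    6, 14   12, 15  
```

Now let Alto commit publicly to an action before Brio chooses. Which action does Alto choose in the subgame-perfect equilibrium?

Solve by backward induction (Alto leads).
- S1: BR = Small, leader payoff 4.
- S2: BR = Small, leader payoff 10.
- S3: BR = Large, leader payoff 7.
- S4: BR = Small, leader payoff 8.
- S5: BR = Large, leader payoff 12.
Maximizing over 4, 10, 7, 8, 12, Alto chooses S5. Subgame-perfect outcome: (S5, Large) with payoffs (12, 15).

S5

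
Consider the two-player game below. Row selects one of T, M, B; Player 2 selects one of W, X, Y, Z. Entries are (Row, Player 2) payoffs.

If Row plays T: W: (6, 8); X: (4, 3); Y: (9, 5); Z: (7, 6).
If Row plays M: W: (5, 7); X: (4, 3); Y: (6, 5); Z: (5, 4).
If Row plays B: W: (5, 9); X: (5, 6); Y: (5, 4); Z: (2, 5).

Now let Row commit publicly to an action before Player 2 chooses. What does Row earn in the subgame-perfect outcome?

6

Solve by backward induction (Row leads).
- T → Player 2 plays W (best of 8, 3, 5, 6); Row gets 6.
- M → Player 2 plays W (best of 7, 3, 5, 4); Row gets 5.
- B → Player 2 plays W (best of 9, 6, 4, 5); Row gets 5.
Among 6, 5, 5, the best is 6 at T. Subgame-perfect outcome: (T, W) with payoffs (6, 8).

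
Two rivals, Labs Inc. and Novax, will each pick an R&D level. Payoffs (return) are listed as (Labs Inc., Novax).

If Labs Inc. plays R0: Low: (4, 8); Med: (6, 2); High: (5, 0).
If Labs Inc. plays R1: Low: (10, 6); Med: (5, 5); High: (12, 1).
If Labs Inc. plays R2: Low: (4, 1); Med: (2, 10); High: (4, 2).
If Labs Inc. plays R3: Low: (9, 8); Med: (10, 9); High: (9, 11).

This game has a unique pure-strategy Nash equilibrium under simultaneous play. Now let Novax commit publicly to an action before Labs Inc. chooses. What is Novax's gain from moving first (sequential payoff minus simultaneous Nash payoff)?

3

Backward induction with Novax moving first.
- Low: Labs Inc. compares 4, 10, 4, 9 and picks R1; Novax would get 6.
- Med: Labs Inc. compares 6, 5, 2, 10 and picks R3; Novax would get 9.
- High: Labs Inc. compares 5, 12, 4, 9 and picks R1; Novax would get 1.
Maximizing over 6, 9, 1, Novax chooses Med. Subgame-perfect outcome: (R3, Med) with payoffs (10, 9).
Now find the simultaneous Nash equilibrium.
Labs Inc.'s best replies: Low→R1; Med→R3; High→R1.
Novax's best replies: R0→Low; R1→Low; R2→Med; R3→High.
Only (R1, Low) has each player best-responding; Nash payoffs (10, 6).
Novax's commitment gain: 9 − 6 = 3.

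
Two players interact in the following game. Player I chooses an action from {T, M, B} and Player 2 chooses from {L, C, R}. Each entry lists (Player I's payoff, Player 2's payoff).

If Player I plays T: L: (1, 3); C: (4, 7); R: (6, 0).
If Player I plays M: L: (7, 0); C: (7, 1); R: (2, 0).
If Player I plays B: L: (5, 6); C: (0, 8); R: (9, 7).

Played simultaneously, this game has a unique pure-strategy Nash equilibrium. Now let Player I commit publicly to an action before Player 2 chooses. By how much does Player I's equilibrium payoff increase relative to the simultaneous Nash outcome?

Backward induction with Player I moving first.
- T → Player 2 plays C (best of 3, 7, 0); Player I gets 4.
- M → Player 2 plays C (best of 0, 1, 0); Player I gets 7.
- B → Player 2 plays C (best of 6, 8, 7); Player I gets 0.
Player I's induced payoffs are 4, 7, 0, so Player I commits to M. Subgame-perfect outcome: (M, C) with payoffs (7, 1).
Under simultaneous play:
Player I's best replies: L→M; C→M; R→B.
Player 2's best replies: T→C; M→C; B→C.
Only (M, C) has each player best-responding; Nash payoffs (7, 1).
Player I's commitment gain: 7 − 7 = 0.

0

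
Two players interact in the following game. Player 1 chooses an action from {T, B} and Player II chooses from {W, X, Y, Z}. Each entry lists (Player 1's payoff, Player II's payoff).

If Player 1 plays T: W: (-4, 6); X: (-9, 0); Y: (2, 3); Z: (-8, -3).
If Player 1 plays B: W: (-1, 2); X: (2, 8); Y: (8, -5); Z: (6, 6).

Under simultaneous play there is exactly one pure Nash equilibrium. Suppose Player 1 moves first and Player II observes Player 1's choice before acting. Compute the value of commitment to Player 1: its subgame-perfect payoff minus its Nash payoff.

Solve by backward induction (Player 1 leads).
- T → Player II plays W (best of 6, 0, 3, -3); Player 1 gets -4.
- B → Player II plays X (best of 2, 8, -5, 6); Player 1 gets 2.
Maximizing over -4, 2, Player 1 chooses B. Subgame-perfect outcome: (B, X) with payoffs (2, 8).
Now find the simultaneous Nash equilibrium.
Player 1's best replies: W→B; X→B; Y→B; Z→B.
Player II's best replies: T→W; B→X.
The unique mutual best reply is (B, X), giving (2, 8).
Player 1's commitment gain: 2 − 2 = 0.

0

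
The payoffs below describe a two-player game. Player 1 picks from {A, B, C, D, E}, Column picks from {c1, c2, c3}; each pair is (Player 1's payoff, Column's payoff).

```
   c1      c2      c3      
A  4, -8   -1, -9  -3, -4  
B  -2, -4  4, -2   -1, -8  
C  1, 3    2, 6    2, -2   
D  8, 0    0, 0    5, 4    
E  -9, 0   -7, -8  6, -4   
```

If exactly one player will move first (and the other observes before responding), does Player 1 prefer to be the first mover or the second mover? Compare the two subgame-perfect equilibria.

If Player 1 leads: Column's best replies are A→c3, B→c2, C→c2, D→c3, E→c1; Player 1's induced payoffs -3, 4, 2, 5, -9; outcome (D, c3), payoffs (5, 4).
If Column leads: Player 1's best replies are c1→D, c2→B, c3→E; Column's induced payoffs 0, -2, -4; outcome (D, c1), payoffs (8, 0).
Player 1 gets 5 moving first and 8 moving second, so Player 1 prefers to move second.

second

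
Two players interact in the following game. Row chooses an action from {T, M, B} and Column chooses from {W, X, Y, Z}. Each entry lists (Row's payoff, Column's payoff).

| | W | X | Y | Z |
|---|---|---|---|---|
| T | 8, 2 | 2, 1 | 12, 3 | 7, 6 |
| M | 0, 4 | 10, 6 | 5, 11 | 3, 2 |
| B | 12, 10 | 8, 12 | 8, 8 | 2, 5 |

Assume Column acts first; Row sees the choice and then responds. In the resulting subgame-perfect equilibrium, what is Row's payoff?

12

Backward induction with Column moving first.
- W: BR = B, leader payoff 10.
- X: BR = M, leader payoff 6.
- Y: BR = T, leader payoff 3.
- Z: BR = T, leader payoff 6.
Maximizing over 10, 6, 3, 6, Column chooses W. Subgame-perfect outcome: (B, W) with payoffs (12, 10).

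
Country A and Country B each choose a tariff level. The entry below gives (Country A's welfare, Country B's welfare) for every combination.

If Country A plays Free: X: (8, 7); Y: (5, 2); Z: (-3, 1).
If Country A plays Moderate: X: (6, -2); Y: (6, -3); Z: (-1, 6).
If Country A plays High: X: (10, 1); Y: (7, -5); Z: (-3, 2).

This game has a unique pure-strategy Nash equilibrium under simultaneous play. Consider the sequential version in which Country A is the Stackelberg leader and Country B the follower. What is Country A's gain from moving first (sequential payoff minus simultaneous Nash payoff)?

9

Solve by backward induction (Country A leads).
- Free → Country B plays X (best of 7, 2, 1); Country A gets 8.
- Moderate → Country B plays Z (best of -2, -3, 6); Country A gets -1.
- High → Country B plays Z (best of 1, -5, 2); Country A gets -3.
Maximizing over 8, -1, -3, Country A chooses Free. Subgame-perfect outcome: (Free, X) with payoffs (8, 7).
Under simultaneous play:
Country A's best replies: X→High; Y→High; Z→Moderate.
Country B's best replies: Free→X; Moderate→Z; High→Z.
The unique mutual best reply is (Moderate, Z), giving (-1, 6).
Country A's commitment gain: 8 − -1 = 9.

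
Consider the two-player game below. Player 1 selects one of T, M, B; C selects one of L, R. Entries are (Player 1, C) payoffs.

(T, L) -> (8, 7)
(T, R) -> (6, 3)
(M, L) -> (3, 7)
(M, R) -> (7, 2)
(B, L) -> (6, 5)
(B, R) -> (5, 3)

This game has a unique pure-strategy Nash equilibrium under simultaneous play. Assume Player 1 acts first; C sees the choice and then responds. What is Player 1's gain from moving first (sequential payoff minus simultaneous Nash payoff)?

Work backward from C's decision.
- T: BR = L, leader payoff 8.
- M: BR = L, leader payoff 3.
- B: BR = L, leader payoff 6.
Maximizing over 8, 3, 6, Player 1 chooses T. Subgame-perfect outcome: (T, L) with payoffs (8, 7).
For the simultaneous game, intersect best replies.
Player 1's best replies: L→T; R→M.
C's best replies: T→L; M→L; B→L.
Only (T, L) has each player best-responding; Nash payoffs (8, 7).
Player 1's commitment gain: 8 − 8 = 0.

0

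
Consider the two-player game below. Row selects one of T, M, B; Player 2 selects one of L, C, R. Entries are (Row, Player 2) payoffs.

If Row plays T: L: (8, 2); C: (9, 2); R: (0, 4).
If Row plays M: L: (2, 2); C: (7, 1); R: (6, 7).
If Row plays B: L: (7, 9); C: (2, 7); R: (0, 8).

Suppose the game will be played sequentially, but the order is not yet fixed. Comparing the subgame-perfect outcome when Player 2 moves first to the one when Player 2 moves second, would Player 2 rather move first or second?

second

If Row leads: Player 2's best replies are T→R, M→R, B→L; Row's induced payoffs 0, 6, 7; outcome (B, L), payoffs (7, 9).
If Player 2 leads: Row's best replies are L→T, C→T, R→M; Player 2's induced payoffs 2, 2, 7; outcome (M, R), payoffs (6, 7).
Player 2 gets 7 moving first and 9 moving second, so Player 2 prefers to move second.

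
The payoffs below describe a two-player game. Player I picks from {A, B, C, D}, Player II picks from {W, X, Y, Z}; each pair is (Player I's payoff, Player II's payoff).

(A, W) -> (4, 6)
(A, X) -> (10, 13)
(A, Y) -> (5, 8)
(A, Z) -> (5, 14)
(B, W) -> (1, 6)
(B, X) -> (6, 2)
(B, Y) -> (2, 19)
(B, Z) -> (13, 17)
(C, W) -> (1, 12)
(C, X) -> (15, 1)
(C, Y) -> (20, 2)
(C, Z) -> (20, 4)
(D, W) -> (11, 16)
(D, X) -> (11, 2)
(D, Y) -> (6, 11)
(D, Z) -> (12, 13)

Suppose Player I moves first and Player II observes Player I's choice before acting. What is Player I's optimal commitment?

D

Work backward from Player II's decision.
- A: BR = Z, leader payoff 5.
- B: BR = Y, leader payoff 2.
- C: BR = W, leader payoff 1.
- D: BR = W, leader payoff 11.
Among 5, 2, 1, 11, the best is 11 at D. Subgame-perfect outcome: (D, W) with payoffs (11, 16).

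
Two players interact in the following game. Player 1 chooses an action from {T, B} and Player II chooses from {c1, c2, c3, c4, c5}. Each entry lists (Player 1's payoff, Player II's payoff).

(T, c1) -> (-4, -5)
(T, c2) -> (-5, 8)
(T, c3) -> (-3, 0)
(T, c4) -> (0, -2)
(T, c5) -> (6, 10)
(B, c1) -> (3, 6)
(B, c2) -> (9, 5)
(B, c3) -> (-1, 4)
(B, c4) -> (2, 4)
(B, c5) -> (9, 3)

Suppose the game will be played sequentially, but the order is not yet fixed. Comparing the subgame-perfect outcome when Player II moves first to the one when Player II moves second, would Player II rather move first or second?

second

If Player 1 leads: Player II's best replies are T→c5, B→c1; Player 1's induced payoffs 6, 3; outcome (T, c5), payoffs (6, 10).
If Player II leads: Player 1's best replies are c1→B, c2→B, c3→B, c4→B, c5→B; Player II's induced payoffs 6, 5, 4, 4, 3; outcome (B, c1), payoffs (3, 6).
Player II gets 6 moving first and 10 moving second, so Player II prefers to move second.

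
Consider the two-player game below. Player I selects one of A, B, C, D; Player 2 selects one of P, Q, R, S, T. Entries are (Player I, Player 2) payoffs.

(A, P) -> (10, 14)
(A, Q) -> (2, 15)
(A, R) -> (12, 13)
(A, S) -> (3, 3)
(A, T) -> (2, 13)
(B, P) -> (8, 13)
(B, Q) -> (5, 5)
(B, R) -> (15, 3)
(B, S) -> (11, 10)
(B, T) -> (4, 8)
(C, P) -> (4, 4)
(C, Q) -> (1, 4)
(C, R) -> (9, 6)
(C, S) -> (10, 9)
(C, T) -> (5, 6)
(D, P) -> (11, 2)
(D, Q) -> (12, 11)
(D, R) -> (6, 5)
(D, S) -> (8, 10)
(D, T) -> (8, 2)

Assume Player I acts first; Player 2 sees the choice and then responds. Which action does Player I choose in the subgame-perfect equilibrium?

Backward induction with Player I moving first.
- A: Player 2 compares 14, 15, 13, 3, 13 and picks Q; Player I would get 2.
- B: Player 2 compares 13, 5, 3, 10, 8 and picks P; Player I would get 8.
- C: Player 2 compares 4, 4, 6, 9, 6 and picks S; Player I would get 10.
- D: Player 2 compares 2, 11, 5, 10, 2 and picks Q; Player I would get 12.
Maximizing over 2, 8, 10, 12, Player I chooses D. Subgame-perfect outcome: (D, Q) with payoffs (12, 11).

D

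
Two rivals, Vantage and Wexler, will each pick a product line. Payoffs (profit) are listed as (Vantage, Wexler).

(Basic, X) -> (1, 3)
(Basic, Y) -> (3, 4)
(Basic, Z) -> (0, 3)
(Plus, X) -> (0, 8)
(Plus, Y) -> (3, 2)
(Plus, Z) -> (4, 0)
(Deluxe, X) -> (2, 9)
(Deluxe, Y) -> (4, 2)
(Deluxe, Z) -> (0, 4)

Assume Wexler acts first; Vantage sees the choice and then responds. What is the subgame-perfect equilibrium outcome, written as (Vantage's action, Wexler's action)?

(Deluxe, X)

Work backward from Vantage's decision.
- X: Vantage compares 1, 0, 2 and picks Deluxe; Wexler would get 9.
- Y: Vantage compares 3, 3, 4 and picks Deluxe; Wexler would get 2.
- Z: Vantage compares 0, 4, 0 and picks Plus; Wexler would get 0.
Among 9, 2, 0, the best is 9 at X. Subgame-perfect outcome: (Deluxe, X) with payoffs (2, 9).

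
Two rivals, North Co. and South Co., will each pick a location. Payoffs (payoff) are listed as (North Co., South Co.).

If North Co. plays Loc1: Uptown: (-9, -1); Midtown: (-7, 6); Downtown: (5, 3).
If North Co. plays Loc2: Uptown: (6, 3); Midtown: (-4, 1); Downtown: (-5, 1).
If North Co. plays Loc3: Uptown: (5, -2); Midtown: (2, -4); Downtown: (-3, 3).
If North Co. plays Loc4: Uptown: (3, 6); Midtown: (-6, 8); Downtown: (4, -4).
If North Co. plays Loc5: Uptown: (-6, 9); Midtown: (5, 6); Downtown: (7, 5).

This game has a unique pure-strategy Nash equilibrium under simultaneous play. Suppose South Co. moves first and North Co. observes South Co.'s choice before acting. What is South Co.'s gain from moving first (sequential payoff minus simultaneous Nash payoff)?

3

North Co. best-responds to each possible South Co. move:
- Uptown: BR = Loc2, leader payoff 3.
- Midtown: BR = Loc5, leader payoff 6.
- Downtown: BR = Loc5, leader payoff 5.
Among 3, 6, 5, the best is 6 at Midtown. Subgame-perfect outcome: (Loc5, Midtown) with payoffs (5, 6).
Under simultaneous play:
North Co.'s best replies: Uptown→Loc2; Midtown→Loc5; Downtown→Loc5.
South Co.'s best replies: Loc1→Midtown; Loc2→Uptown; Loc3→Downtown; Loc4→Midtown; Loc5→Uptown.
Only (Loc2, Uptown) has each player best-responding; Nash payoffs (6, 3).
South Co.'s commitment gain: 6 − 3 = 3.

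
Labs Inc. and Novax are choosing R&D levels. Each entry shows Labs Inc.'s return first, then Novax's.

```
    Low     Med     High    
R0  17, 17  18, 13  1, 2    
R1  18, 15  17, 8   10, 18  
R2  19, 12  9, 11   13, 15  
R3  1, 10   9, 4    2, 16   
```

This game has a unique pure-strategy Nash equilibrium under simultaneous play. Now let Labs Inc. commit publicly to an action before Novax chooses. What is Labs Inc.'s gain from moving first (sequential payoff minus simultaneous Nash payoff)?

Work backward from Novax's decision.
- R0: BR = Low, leader payoff 17.
- R1: BR = High, leader payoff 10.
- R2: BR = High, leader payoff 13.
- R3: BR = High, leader payoff 2.
Labs Inc.'s induced payoffs are 17, 10, 13, 2, so Labs Inc. commits to R0. Subgame-perfect outcome: (R0, Low) with payoffs (17, 17).
Under simultaneous play:
Labs Inc.'s best replies: Low→R2; Med→R0; High→R2.
Novax's best replies: R0→Low; R1→High; R2→High; R3→High.
Only (R2, High) has each player best-responding; Nash payoffs (13, 15).
Labs Inc.'s commitment gain: 17 − 13 = 4.

4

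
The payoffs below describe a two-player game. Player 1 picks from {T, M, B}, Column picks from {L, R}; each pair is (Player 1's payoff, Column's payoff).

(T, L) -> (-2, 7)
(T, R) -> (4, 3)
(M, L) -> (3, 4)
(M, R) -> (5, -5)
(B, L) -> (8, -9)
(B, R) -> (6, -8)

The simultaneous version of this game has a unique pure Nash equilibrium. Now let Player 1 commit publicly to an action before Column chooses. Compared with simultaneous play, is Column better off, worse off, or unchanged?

Solve by backward induction (Player 1 leads).
- T: Column compares 7, 3 and picks L; Player 1 would get -2.
- M: Column compares 4, -5 and picks L; Player 1 would get 3.
- B: Column compares -9, -8 and picks R; Player 1 would get 6.
Among -2, 3, 6, the best is 6 at B. Subgame-perfect outcome: (B, R) with payoffs (6, -8).
Now find the simultaneous Nash equilibrium.
Player 1's best replies: L→B; R→B.
Column's best replies: T→L; M→L; B→R.
Only (B, R) has each player best-responding; Nash payoffs (6, -8).
Column earns -8 sequentially versus -8 at the Nash outcome: unchanged.

unchanged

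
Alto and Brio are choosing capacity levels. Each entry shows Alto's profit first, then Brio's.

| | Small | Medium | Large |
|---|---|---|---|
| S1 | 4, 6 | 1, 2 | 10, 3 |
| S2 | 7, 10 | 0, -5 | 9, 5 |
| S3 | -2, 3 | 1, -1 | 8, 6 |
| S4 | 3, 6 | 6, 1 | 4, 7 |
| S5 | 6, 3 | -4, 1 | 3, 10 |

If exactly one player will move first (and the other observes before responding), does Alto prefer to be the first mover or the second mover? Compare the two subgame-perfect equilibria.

first

If Alto leads: Brio's best replies are S1→Small, S2→Small, S3→Large, S4→Large, S5→Large; Alto's induced payoffs 4, 7, 8, 4, 3; outcome (S3, Large), payoffs (8, 6).
If Brio leads: Alto's best replies are Small→S2, Medium→S4, Large→S1; Brio's induced payoffs 10, 1, 3; outcome (S2, Small), payoffs (7, 10).
Alto gets 8 moving first and 7 moving second, so Alto prefers to move first.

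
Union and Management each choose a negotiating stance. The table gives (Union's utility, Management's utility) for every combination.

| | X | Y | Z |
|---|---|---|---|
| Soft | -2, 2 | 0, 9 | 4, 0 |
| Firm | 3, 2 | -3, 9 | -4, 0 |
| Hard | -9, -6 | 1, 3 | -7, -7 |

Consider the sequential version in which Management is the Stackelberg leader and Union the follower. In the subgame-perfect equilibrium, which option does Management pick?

Y

Union best-responds to each possible Management move:
- X: Union compares -2, 3, -9 and picks Firm; Management would get 2.
- Y: Union compares 0, -3, 1 and picks Hard; Management would get 3.
- Z: Union compares 4, -4, -7 and picks Soft; Management would get 0.
Among 2, 3, 0, the best is 3 at Y. Subgame-perfect outcome: (Hard, Y) with payoffs (1, 3).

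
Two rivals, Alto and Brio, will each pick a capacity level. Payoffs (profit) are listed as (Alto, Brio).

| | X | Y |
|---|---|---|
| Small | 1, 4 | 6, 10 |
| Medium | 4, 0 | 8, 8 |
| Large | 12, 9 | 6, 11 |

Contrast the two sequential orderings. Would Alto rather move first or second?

If Alto leads: Brio's best replies are Small→Y, Medium→Y, Large→Y; Alto's induced payoffs 6, 8, 6; outcome (Medium, Y), payoffs (8, 8).
If Brio leads: Alto's best replies are X→Large, Y→Medium; Brio's induced payoffs 9, 8; outcome (Large, X), payoffs (12, 9).
Alto gets 8 moving first and 12 moving second, so Alto prefers to move second.

second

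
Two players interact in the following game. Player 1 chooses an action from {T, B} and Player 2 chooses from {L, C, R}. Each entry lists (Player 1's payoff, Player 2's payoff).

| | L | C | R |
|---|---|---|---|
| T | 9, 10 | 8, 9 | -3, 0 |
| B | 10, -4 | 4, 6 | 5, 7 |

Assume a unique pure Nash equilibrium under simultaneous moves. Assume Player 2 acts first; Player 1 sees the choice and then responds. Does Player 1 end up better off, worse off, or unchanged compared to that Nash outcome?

better off

Backward induction with Player 2 moving first.
- L: BR = B, leader payoff -4.
- C: BR = T, leader payoff 9.
- R: BR = B, leader payoff 7.
Player 2's induced payoffs are -4, 9, 7, so Player 2 commits to C. Subgame-perfect outcome: (T, C) with payoffs (8, 9).
For the simultaneous game, intersect best replies.
Player 1's best replies: L→B; C→T; R→B.
Player 2's best replies: T→L; B→R.
The unique mutual best reply is (B, R), giving (5, 7).
Player 1 earns 8 sequentially versus 5 at the Nash outcome: better off.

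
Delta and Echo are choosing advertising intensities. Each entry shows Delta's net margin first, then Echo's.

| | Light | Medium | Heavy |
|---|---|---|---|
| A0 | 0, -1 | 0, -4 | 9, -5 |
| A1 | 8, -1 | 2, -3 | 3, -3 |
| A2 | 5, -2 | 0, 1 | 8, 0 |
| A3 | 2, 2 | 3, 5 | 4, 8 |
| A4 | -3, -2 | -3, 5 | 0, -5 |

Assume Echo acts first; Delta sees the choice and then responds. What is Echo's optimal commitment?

Medium

Delta best-responds to each possible Echo move:
- Light: Delta compares 0, 8, 5, 2, -3 and picks A1; Echo would get -1.
- Medium: Delta compares 0, 2, 0, 3, -3 and picks A3; Echo would get 5.
- Heavy: Delta compares 9, 3, 8, 4, 0 and picks A0; Echo would get -5.
Among -1, 5, -5, the best is 5 at Medium. Subgame-perfect outcome: (A3, Medium) with payoffs (3, 5).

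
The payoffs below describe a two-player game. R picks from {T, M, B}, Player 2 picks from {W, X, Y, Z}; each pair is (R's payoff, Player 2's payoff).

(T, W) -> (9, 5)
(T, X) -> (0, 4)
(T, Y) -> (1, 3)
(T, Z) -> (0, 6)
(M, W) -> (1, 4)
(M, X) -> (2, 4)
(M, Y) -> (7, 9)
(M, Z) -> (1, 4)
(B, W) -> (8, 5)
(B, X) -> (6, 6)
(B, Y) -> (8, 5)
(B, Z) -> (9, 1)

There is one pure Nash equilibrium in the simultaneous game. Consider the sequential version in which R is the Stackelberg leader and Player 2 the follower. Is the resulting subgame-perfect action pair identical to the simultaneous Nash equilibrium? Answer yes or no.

Solve by backward induction (R leads).
- T: Player 2 compares 5, 4, 3, 6 and picks Z; R would get 0.
- M: Player 2 compares 4, 4, 9, 4 and picks Y; R would get 7.
- B: Player 2 compares 5, 6, 5, 1 and picks X; R would get 6.
R's induced payoffs are 0, 7, 6, so R commits to M. Subgame-perfect outcome: (M, Y) with payoffs (7, 9).
Under simultaneous play:
R's best replies: W→T; X→B; Y→B; Z→B.
Player 2's best replies: T→Z; M→Y; B→X.
Only (B, X) has each player best-responding; Nash payoffs (6, 6).
Sequential outcome (M, Y) differs from the Nash profile (B, X).

no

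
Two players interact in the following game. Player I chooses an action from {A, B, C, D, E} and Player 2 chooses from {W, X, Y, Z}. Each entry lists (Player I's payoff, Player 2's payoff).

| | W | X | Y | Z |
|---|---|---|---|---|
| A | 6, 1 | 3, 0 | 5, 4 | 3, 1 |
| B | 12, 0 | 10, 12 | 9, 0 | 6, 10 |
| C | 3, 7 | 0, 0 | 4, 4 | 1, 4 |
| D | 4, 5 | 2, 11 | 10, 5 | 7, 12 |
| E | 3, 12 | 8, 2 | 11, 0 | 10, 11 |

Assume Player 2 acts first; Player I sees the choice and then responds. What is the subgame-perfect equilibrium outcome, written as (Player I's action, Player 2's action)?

(B, X)

Backward induction with Player 2 moving first.
- W → Player I plays B (best of 6, 12, 3, 4, 3); Player 2 gets 0.
- X → Player I plays B (best of 3, 10, 0, 2, 8); Player 2 gets 12.
- Y → Player I plays E (best of 5, 9, 4, 10, 11); Player 2 gets 0.
- Z → Player I plays E (best of 3, 6, 1, 7, 10); Player 2 gets 11.
Among 0, 12, 0, 11, the best is 12 at X. Subgame-perfect outcome: (B, X) with payoffs (10, 12).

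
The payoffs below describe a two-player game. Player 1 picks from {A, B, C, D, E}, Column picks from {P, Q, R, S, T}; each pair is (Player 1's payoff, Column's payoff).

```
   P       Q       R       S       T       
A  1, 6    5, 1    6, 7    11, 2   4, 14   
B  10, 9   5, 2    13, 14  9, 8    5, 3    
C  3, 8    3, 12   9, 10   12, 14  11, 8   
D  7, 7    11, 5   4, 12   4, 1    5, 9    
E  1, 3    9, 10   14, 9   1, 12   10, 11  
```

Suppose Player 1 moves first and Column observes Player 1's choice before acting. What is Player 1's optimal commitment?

B

Solve by backward induction (Player 1 leads).
- A: Column compares 6, 1, 7, 2, 14 and picks T; Player 1 would get 4.
- B: Column compares 9, 2, 14, 8, 3 and picks R; Player 1 would get 13.
- C: Column compares 8, 12, 10, 14, 8 and picks S; Player 1 would get 12.
- D: Column compares 7, 5, 12, 1, 9 and picks R; Player 1 would get 4.
- E: Column compares 3, 10, 9, 12, 11 and picks S; Player 1 would get 1.
Among 4, 13, 12, 4, 1, the best is 13 at B. Subgame-perfect outcome: (B, R) with payoffs (13, 14).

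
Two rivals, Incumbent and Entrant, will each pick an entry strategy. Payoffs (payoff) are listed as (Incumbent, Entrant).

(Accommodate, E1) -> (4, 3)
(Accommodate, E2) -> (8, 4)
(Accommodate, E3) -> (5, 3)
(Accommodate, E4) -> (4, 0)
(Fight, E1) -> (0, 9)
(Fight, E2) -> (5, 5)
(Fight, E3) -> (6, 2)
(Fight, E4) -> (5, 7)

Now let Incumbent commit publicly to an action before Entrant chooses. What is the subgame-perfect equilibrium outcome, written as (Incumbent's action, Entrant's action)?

(Accommodate, E2)

Solve by backward induction (Incumbent leads).
- Accommodate: BR = E2, leader payoff 8.
- Fight: BR = E1, leader payoff 0.
Among 8, 0, the best is 8 at Accommodate. Subgame-perfect outcome: (Accommodate, E2) with payoffs (8, 4).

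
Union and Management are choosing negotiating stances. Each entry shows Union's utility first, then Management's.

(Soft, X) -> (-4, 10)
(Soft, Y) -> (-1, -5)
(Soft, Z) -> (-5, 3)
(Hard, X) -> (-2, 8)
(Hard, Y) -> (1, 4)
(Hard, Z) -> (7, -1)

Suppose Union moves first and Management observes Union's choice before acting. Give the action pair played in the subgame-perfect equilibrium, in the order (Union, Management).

(Hard, X)

Management best-responds to each possible Union move:
- Soft: BR = X, leader payoff -4.
- Hard: BR = X, leader payoff -2.
Union's induced payoffs are -4, -2, so Union commits to Hard. Subgame-perfect outcome: (Hard, X) with payoffs (-2, 8).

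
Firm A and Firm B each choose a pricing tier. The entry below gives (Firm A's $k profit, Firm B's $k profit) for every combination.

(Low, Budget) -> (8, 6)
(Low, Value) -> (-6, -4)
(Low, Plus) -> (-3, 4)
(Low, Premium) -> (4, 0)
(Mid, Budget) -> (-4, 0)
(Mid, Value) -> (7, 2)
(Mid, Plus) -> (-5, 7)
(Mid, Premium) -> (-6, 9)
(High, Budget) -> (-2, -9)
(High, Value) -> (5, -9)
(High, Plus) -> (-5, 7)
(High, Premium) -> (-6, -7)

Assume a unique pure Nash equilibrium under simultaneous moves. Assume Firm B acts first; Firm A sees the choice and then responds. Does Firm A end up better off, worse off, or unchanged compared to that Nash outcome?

unchanged

Work backward from Firm A's decision.
- Budget: BR = Low, leader payoff 6.
- Value: BR = Mid, leader payoff 2.
- Plus: BR = Low, leader payoff 4.
- Premium: BR = Low, leader payoff 0.
Among 6, 2, 4, 0, the best is 6 at Budget. Subgame-perfect outcome: (Low, Budget) with payoffs (8, 6).
Under simultaneous play:
Firm A's best replies: Budget→Low; Value→Mid; Plus→Low; Premium→Low.
Firm B's best replies: Low→Budget; Mid→Premium; High→Plus.
The unique mutual best reply is (Low, Budget), giving (8, 6).
Firm A earns 8 sequentially versus 8 at the Nash outcome: unchanged.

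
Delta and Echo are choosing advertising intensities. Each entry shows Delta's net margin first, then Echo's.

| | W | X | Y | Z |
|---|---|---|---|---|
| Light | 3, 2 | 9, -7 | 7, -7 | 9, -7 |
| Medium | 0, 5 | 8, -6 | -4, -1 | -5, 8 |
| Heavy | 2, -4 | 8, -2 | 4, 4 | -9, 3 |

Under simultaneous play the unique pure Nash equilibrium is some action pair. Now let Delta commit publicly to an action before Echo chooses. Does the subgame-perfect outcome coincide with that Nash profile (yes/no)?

Work backward from Echo's decision.
- Light → Echo plays W (best of 2, -7, -7, -7); Delta gets 3.
- Medium → Echo plays Z (best of 5, -6, -1, 8); Delta gets -5.
- Heavy → Echo plays Y (best of -4, -2, 4, 3); Delta gets 4.
Among 3, -5, 4, the best is 4 at Heavy. Subgame-perfect outcome: (Heavy, Y) with payoffs (4, 4).
For the simultaneous game, intersect best replies.
Delta's best replies: W→Light; X→Light; Y→Light; Z→Light.
Echo's best replies: Light→W; Medium→Z; Heavy→Y.
Only (Light, W) has each player best-responding; Nash payoffs (3, 2).
Sequential outcome (Heavy, Y) differs from the Nash profile (Light, W).

no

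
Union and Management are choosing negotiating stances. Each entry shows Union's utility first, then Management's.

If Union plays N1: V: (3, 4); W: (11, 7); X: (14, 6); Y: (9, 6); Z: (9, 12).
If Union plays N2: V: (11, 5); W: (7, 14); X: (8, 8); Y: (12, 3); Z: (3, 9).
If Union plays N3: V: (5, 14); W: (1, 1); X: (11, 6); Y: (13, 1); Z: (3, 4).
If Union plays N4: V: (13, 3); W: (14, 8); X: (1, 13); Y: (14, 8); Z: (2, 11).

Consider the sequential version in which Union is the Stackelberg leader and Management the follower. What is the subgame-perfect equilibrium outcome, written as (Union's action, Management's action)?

(N1, Z)

Work backward from Management's decision.
- N1 → Management plays Z (best of 4, 7, 6, 6, 12); Union gets 9.
- N2 → Management plays W (best of 5, 14, 8, 3, 9); Union gets 7.
- N3 → Management plays V (best of 14, 1, 6, 1, 4); Union gets 5.
- N4 → Management plays X (best of 3, 8, 13, 8, 11); Union gets 1.
Among 9, 7, 5, 1, the best is 9 at N1. Subgame-perfect outcome: (N1, Z) with payoffs (9, 12).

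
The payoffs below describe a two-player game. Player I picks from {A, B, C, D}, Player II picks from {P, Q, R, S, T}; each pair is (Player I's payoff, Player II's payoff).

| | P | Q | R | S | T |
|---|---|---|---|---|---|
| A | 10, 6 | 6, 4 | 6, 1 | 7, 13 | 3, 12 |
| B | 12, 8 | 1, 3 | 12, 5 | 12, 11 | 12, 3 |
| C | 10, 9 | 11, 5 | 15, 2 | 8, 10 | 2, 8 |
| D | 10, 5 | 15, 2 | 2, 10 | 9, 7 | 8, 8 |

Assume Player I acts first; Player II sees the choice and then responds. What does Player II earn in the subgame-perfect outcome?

Backward induction with Player I moving first.
- A → Player II plays S (best of 6, 4, 1, 13, 12); Player I gets 7.
- B → Player II plays S (best of 8, 3, 5, 11, 3); Player I gets 12.
- C → Player II plays S (best of 9, 5, 2, 10, 8); Player I gets 8.
- D → Player II plays R (best of 5, 2, 10, 7, 8); Player I gets 2.
Maximizing over 7, 12, 8, 2, Player I chooses B. Subgame-perfect outcome: (B, S) with payoffs (12, 11).

11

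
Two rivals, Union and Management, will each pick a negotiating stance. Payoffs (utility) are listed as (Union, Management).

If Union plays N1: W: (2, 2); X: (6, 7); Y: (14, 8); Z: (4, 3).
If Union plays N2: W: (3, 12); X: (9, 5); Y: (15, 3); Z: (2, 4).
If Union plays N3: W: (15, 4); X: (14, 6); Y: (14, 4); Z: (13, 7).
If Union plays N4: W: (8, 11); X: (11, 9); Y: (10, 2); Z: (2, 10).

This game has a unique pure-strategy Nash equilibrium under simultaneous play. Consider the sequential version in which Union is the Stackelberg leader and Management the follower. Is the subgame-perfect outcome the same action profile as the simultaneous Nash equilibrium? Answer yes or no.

no

Work backward from Management's decision.
- N1: Management compares 2, 7, 8, 3 and picks Y; Union would get 14.
- N2: Management compares 12, 5, 3, 4 and picks W; Union would get 3.
- N3: Management compares 4, 6, 4, 7 and picks Z; Union would get 13.
- N4: Management compares 11, 9, 2, 10 and picks W; Union would get 8.
Union's induced payoffs are 14, 3, 13, 8, so Union commits to N1. Subgame-perfect outcome: (N1, Y) with payoffs (14, 8).
For the simultaneous game, intersect best replies.
Union's best replies: W→N3; X→N3; Y→N2; Z→N3.
Management's best replies: N1→Y; N2→W; N3→Z; N4→W.
The unique mutual best reply is (N3, Z), giving (13, 7).
Sequential outcome (N1, Y) differs from the Nash profile (N3, Z).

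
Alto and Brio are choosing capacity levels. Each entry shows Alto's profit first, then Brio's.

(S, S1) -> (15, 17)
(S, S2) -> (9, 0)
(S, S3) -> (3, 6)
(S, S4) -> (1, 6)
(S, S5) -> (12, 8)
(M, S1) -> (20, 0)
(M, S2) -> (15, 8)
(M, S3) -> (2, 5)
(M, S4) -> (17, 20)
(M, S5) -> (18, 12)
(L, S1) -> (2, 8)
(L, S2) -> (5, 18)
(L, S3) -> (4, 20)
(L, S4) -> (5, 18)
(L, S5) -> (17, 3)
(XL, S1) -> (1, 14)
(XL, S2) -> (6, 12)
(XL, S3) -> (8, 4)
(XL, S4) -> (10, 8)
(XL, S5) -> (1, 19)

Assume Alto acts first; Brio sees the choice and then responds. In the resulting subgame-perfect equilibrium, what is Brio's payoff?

20

Solve by backward induction (Alto leads).
- S: BR = S1, leader payoff 15.
- M: BR = S4, leader payoff 17.
- L: BR = S3, leader payoff 4.
- XL: BR = S5, leader payoff 1.
Maximizing over 15, 17, 4, 1, Alto chooses M. Subgame-perfect outcome: (M, S4) with payoffs (17, 20).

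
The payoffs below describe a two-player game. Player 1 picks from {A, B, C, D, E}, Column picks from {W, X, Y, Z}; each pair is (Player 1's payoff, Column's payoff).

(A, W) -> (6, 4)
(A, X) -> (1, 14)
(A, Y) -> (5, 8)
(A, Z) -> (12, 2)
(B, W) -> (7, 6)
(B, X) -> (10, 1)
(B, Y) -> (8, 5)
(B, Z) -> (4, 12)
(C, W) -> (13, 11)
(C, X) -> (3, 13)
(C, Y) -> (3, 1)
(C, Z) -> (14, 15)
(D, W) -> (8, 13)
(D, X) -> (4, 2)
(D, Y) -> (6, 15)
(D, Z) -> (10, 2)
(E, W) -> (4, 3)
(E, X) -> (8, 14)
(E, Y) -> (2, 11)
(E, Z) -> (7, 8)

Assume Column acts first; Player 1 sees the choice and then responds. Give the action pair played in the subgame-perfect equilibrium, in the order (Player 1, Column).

(C, Z)

Solve by backward induction (Column leads).
- W → Player 1 plays C (best of 6, 7, 13, 8, 4); Column gets 11.
- X → Player 1 plays B (best of 1, 10, 3, 4, 8); Column gets 1.
- Y → Player 1 plays B (best of 5, 8, 3, 6, 2); Column gets 5.
- Z → Player 1 plays C (best of 12, 4, 14, 10, 7); Column gets 15.
Column's induced payoffs are 11, 1, 5, 15, so Column commits to Z. Subgame-perfect outcome: (C, Z) with payoffs (14, 15).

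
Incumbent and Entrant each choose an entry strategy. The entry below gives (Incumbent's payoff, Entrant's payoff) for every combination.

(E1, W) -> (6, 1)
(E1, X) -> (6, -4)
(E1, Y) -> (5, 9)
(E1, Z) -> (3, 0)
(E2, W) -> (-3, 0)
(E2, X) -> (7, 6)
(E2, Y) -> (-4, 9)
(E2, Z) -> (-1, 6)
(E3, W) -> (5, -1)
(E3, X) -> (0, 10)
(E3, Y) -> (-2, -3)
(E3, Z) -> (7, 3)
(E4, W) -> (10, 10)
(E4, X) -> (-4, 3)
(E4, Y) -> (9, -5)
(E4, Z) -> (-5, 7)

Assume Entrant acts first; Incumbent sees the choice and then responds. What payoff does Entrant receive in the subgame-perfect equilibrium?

Incumbent best-responds to each possible Entrant move:
- W: BR = E4, leader payoff 10.
- X: BR = E2, leader payoff 6.
- Y: BR = E4, leader payoff -5.
- Z: BR = E3, leader payoff 3.
Among 10, 6, -5, 3, the best is 10 at W. Subgame-perfect outcome: (E4, W) with payoffs (10, 10).

10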